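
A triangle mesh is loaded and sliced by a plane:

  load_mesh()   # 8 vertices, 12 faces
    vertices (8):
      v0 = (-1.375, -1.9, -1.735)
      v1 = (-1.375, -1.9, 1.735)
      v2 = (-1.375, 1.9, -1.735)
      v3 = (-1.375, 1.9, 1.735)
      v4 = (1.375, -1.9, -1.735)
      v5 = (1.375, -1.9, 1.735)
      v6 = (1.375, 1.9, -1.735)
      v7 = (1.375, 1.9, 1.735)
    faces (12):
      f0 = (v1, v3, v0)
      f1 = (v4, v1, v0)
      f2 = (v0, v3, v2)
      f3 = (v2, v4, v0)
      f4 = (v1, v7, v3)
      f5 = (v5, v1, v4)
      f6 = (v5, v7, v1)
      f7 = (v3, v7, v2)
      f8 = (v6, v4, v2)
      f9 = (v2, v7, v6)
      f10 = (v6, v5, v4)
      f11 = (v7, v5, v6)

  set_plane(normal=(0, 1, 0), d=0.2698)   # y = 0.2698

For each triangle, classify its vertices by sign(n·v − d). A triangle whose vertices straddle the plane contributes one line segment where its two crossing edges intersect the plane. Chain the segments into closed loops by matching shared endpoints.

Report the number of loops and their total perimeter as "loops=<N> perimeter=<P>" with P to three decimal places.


loops=1 perimeter=12.440

Straddling triangles (8 of 12):
  (v1,v3,v0) [-+-] → (-1.375, 0.2698, 1.735)–(-1.375, 0.2698, 0.24637)  len=1.4886
  (v0,v3,v2) [-++] → (-1.375, 0.2698, 0.24637)–(-1.375, 0.2698, -1.735)  len=1.9814
  (v2,v4,v0) [+--] → (-0.19525, 0.2698, -1.735)–(-1.375, 0.2698, -1.735)  len=1.1798
  (v1,v7,v3) [-++] → (0.19525, 0.2698, 1.735)–(-1.375, 0.2698, 1.735)  len=1.5703
  (v5,v7,v1) [-+-] → (1.375, 0.2698, 1.735)–(0.19525, 0.2698, 1.735)  len=1.1798
  (v6,v4,v2) [+-+] → (1.375, 0.2698, -1.735)–(-0.19525, 0.2698, -1.735)  len=1.5703
  (v6,v5,v4) [+--] → (1.375, 0.2698, -0.24637)–(1.375, 0.2698, -1.735)  len=1.4886
  (v7,v5,v6) [+-+] → (1.375, 0.2698, 1.735)–(1.375, 0.2698, -0.24637)  len=1.9814

Chained into 1 loop(s):
  loop 1: 8 segments, perimeter = 12.4400
Total perimeter = 12.440


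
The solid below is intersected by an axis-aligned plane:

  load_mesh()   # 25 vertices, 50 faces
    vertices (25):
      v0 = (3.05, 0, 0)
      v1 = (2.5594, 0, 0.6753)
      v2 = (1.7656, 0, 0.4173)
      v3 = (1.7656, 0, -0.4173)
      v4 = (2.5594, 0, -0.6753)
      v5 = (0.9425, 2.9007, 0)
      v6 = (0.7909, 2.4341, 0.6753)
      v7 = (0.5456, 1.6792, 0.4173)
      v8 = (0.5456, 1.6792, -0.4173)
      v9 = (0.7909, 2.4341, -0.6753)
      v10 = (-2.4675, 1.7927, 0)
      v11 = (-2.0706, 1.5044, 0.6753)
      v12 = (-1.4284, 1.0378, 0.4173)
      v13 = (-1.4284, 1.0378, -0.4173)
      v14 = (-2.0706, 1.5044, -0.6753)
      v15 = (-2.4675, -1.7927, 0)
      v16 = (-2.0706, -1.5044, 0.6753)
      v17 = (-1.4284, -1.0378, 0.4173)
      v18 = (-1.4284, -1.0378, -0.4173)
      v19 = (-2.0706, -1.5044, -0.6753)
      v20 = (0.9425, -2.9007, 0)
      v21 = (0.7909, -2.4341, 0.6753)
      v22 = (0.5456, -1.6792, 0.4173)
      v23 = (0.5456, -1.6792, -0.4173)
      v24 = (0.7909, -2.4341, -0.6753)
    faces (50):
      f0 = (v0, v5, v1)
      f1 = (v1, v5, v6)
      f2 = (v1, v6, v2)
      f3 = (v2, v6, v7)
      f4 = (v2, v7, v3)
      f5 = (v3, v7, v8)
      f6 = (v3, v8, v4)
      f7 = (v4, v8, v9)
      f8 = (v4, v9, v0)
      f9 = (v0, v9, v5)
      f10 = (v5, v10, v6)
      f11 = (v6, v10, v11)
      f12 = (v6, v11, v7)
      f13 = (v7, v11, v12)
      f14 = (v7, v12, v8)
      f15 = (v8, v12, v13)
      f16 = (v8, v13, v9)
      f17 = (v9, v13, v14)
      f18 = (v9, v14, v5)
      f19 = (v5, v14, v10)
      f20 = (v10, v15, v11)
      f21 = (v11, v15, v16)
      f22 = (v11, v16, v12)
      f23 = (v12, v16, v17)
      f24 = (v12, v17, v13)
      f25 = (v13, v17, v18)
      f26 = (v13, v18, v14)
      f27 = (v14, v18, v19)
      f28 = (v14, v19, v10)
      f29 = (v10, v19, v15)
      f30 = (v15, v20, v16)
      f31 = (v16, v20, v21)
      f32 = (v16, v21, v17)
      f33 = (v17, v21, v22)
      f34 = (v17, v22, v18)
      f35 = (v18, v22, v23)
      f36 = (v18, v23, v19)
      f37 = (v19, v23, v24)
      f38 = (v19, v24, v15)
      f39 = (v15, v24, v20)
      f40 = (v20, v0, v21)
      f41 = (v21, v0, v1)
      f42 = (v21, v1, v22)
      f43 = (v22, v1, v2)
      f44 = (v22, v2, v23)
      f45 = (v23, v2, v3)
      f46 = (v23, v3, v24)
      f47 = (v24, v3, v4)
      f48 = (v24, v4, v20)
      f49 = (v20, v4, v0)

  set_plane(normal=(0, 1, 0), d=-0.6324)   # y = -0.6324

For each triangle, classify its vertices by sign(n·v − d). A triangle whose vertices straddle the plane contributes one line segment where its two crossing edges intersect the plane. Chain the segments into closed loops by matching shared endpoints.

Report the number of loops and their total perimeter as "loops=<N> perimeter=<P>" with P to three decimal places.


loops=2 perimeter=7.959

Straddling triangles (20 of 50):
  (v10,v15,v11) [+-+] → (-2.4675, -0.6324, 0)–(-2.32782, -0.6324, 0.237648)  len=0.2757
  (v11,v15,v16) [+--] → (-2.32782, -0.6324, 0.237648)–(-2.0706, -0.6324, 0.6753)  len=0.5076
  (v11,v16,v12) [+-+] → (-2.0706, -0.6324, 0.6753)–(-1.85032, -0.6324, 0.586803)  len=0.2374
  (v12,v16,v17) [+--] → (-1.85032, -0.6324, 0.586803)–(-1.4284, -0.6324, 0.4173)  len=0.4547
  (v12,v17,v13) [+-+] → (-1.4284, -0.6324, 0.4173)–(-1.4284, -0.6324, 0.254288)  len=0.1630
  (v13,v17,v18) [+--] → (-1.4284, -0.6324, 0.254288)–(-1.4284, -0.6324, -0.4173)  len=0.6716
  (v13,v18,v14) [+-+] → (-1.4284, -0.6324, -0.4173)–(-1.53081, -0.6324, -0.458443)  len=0.1104
  (v14,v18,v19) [+--] → (-1.53081, -0.6324, -0.458443)–(-2.0706, -0.6324, -0.6753)  len=0.5817
  (v14,v19,v10) [+-+] → (-2.0706, -0.6324, -0.6753)–(-2.17557, -0.6324, -0.4967)  len=0.2072
  (v10,v19,v15) [+--] → (-2.17557, -0.6324, -0.4967)–(-2.4675, -0.6324, 0)  len=0.5761
  (v20,v0,v21) [-+-] → (2.59053, -0.6324, 0)–(2.46307, -0.6324, 0.175449)  len=0.2169
  (v21,v0,v1) [-++] → (2.46307, -0.6324, 0.175449)–(2.09993, -0.6324, 0.6753)  len=0.6178
  (v21,v1,v22) [-+-] → (2.09993, -0.6324, 0.6753)–(1.80099, -0.6324, 0.578135)  len=0.3143
  (v22,v1,v2) [-++] → (1.80099, -0.6324, 0.578135)–(1.30614, -0.6324, 0.4173)  len=0.5203
  (v22,v2,v23) [-+-] → (1.30614, -0.6324, 0.4173)–(1.30614, -0.6324, 0.102983)  len=0.3143
  (v23,v2,v3) [-++] → (1.30614, -0.6324, 0.102983)–(1.30614, -0.6324, -0.4173)  len=0.5203
  (v23,v3,v24) [-+-] → (1.30614, -0.6324, -0.4173)–(1.51236, -0.6324, -0.484331)  len=0.2168
  (v24,v3,v4) [-++] → (1.51236, -0.6324, -0.484331)–(2.09993, -0.6324, -0.6753)  len=0.6178
  (v24,v4,v20) [-+-] → (2.09993, -0.6324, -0.6753)–(2.20689, -0.6324, -0.528074)  len=0.1820
  (v20,v4,v0) [-++] → (2.20689, -0.6324, -0.528074)–(2.59053, -0.6324, 0)  len=0.6527

Chained into 2 loop(s):
  loop 1: 10 segments, perimeter = 3.7854
  loop 2: 10 segments, perimeter = 4.1733
Total perimeter = 7.959


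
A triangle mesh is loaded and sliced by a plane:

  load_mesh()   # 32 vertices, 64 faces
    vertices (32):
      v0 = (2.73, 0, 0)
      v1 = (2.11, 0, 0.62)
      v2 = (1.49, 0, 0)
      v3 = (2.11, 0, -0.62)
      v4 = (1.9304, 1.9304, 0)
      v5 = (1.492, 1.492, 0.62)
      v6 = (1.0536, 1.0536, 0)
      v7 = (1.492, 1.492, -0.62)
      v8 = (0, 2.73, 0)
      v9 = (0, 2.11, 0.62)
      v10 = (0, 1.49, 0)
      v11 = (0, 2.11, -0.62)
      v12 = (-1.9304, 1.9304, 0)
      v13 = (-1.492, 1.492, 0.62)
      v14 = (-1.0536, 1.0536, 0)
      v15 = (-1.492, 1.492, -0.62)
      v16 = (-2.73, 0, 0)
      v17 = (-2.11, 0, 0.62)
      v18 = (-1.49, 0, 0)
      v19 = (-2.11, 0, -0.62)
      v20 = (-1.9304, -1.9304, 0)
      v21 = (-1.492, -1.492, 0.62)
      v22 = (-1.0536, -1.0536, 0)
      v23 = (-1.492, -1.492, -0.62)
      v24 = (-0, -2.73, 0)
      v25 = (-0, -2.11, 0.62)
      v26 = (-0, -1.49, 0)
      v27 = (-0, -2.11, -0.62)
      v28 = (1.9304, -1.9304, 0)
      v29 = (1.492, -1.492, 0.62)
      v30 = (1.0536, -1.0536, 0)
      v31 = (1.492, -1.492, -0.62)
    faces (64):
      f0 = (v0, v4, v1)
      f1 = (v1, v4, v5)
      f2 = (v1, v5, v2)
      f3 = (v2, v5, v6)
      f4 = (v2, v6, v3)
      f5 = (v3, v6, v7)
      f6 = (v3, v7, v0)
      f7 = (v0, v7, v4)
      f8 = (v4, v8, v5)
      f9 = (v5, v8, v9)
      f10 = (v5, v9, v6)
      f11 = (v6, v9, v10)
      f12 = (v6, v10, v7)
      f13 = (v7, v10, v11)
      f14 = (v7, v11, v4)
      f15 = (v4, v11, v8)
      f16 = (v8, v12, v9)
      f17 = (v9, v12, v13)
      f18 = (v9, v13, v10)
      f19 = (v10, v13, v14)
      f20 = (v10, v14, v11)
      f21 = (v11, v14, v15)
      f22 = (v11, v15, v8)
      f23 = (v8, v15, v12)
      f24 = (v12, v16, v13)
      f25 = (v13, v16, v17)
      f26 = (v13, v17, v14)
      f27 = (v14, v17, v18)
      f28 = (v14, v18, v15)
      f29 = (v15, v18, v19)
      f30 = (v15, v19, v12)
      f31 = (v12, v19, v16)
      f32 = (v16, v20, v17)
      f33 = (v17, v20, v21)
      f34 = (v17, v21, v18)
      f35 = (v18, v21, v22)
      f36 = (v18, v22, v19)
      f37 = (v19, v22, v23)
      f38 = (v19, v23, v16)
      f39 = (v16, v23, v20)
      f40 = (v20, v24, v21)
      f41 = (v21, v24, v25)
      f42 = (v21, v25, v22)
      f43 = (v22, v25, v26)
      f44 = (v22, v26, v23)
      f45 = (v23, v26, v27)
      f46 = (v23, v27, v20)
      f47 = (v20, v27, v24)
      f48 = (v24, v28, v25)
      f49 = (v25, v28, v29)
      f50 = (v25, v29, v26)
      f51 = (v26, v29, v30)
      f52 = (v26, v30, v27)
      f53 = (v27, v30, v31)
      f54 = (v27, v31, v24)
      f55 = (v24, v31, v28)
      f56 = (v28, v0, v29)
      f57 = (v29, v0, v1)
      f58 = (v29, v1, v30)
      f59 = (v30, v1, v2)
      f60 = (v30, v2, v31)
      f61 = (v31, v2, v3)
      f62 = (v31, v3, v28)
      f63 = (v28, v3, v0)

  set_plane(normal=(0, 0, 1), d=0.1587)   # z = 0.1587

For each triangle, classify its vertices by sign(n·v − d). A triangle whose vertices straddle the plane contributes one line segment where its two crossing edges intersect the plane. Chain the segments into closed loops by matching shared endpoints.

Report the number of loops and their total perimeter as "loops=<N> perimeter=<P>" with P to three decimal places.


Straddling triangles (32 of 64):
  (v0,v4,v1) [--+] → (1.97637, 1.43628, 0.1587)–(2.5713, 0, 0.1587)  len=1.5546
  (v1,v4,v5) [+-+] → (1.97637, 1.43628, 0.1587)–(1.81818, 1.81818, 0.1587)  len=0.4134
  (v1,v5,v2) [++-] → (1.49051, 0.381904, 0.1587)–(1.6487, 0, 0.1587)  len=0.4134
  (v2,v5,v6) [-+-] → (1.49051, 0.381904, 0.1587)–(1.16582, 1.16582, 0.1587)  len=0.8485
  (v4,v8,v5) [--+] → (0.381904, 2.41311, 0.1587)–(1.81818, 1.81818, 0.1587)  len=1.5546
  (v5,v8,v9) [+-+] → (0.381904, 2.41311, 0.1587)–(0, 2.5713, 0.1587)  len=0.4134
  (v5,v9,v6) [++-] → (0.783912, 1.324, 0.1587)–(1.16582, 1.16582, 0.1587)  len=0.4134
  (v6,v9,v10) [-+-] → (0.783912, 1.324, 0.1587)–(0, 1.6487, 0.1587)  len=0.8485
  (v8,v12,v9) [--+] → (-1.43628, 1.97637, 0.1587)–(0, 2.5713, 0.1587)  len=1.5546
  (v9,v12,v13) [+-+] → (-1.43628, 1.97637, 0.1587)–(-1.81818, 1.81818, 0.1587)  len=0.4134
  (v9,v13,v10) [++-] → (-0.381904, 1.49051, 0.1587)–(0, 1.6487, 0.1587)  len=0.4134
  (v10,v13,v14) [-+-] → (-0.381904, 1.49051, 0.1587)–(-1.16582, 1.16582, 0.1587)  len=0.8485
  (v12,v16,v13) [--+] → (-2.41311, 0.381904, 0.1587)–(-1.81818, 1.81818, 0.1587)  len=1.5546
  (v13,v16,v17) [+-+] → (-2.41311, 0.381904, 0.1587)–(-2.5713, 0, 0.1587)  len=0.4134
  (v13,v17,v14) [++-] → (-1.324, 0.783912, 0.1587)–(-1.16582, 1.16582, 0.1587)  len=0.4134
  (v14,v17,v18) [-+-] → (-1.324, 0.783912, 0.1587)–(-1.6487, 0, 0.1587)  len=0.8485
  (v16,v20,v17) [--+] → (-1.97637, -1.43628, 0.1587)–(-2.5713, 0, 0.1587)  len=1.5546
  (v17,v20,v21) [+-+] → (-1.97637, -1.43628, 0.1587)–(-1.81818, -1.81818, 0.1587)  len=0.4134
  (v17,v21,v18) [++-] → (-1.49051, -0.381904, 0.1587)–(-1.6487, 0, 0.1587)  len=0.4134
  (v18,v21,v22) [-+-] → (-1.49051, -0.381904, 0.1587)–(-1.16582, -1.16582, 0.1587)  len=0.8485
  (v20,v24,v21) [--+] → (-0.381904, -2.41311, 0.1587)–(-1.81818, -1.81818, 0.1587)  len=1.5546
  (v21,v24,v25) [+-+] → (-0.381904, -2.41311, 0.1587)–(0, -2.5713, 0.1587)  len=0.4134
  (v21,v25,v22) [++-] → (-0.783912, -1.324, 0.1587)–(-1.16582, -1.16582, 0.1587)  len=0.4134
  (v22,v25,v26) [-+-] → (-0.783912, -1.324, 0.1587)–(0, -1.6487, 0.1587)  len=0.8485
  (v24,v28,v25) [--+] → (1.43628, -1.97637, 0.1587)–(0, -2.5713, 0.1587)  len=1.5546
  (v25,v28,v29) [+-+] → (1.43628, -1.97637, 0.1587)–(1.81818, -1.81818, 0.1587)  len=0.4134
  (v25,v29,v26) [++-] → (0.381904, -1.49051, 0.1587)–(0, -1.6487, 0.1587)  len=0.4134
  (v26,v29,v30) [-+-] → (0.381904, -1.49051, 0.1587)–(1.16582, -1.16582, 0.1587)  len=0.8485
  (v28,v0,v29) [--+] → (2.41311, -0.381904, 0.1587)–(1.81818, -1.81818, 0.1587)  len=1.5546
  (v29,v0,v1) [+-+] → (2.41311, -0.381904, 0.1587)–(2.5713, 0, 0.1587)  len=0.4134
  (v29,v1,v30) [++-] → (1.324, -0.783912, 0.1587)–(1.16582, -1.16582, 0.1587)  len=0.4134
  (v30,v1,v2) [-+-] → (1.324, -0.783912, 0.1587)–(1.6487, 0, 0.1587)  len=0.8485

Chained into 2 loop(s):
  loop 1: 16 segments, perimeter = 15.7439
  loop 2: 16 segments, perimeter = 10.0949
Total perimeter = 25.839

loops=2 perimeter=25.839


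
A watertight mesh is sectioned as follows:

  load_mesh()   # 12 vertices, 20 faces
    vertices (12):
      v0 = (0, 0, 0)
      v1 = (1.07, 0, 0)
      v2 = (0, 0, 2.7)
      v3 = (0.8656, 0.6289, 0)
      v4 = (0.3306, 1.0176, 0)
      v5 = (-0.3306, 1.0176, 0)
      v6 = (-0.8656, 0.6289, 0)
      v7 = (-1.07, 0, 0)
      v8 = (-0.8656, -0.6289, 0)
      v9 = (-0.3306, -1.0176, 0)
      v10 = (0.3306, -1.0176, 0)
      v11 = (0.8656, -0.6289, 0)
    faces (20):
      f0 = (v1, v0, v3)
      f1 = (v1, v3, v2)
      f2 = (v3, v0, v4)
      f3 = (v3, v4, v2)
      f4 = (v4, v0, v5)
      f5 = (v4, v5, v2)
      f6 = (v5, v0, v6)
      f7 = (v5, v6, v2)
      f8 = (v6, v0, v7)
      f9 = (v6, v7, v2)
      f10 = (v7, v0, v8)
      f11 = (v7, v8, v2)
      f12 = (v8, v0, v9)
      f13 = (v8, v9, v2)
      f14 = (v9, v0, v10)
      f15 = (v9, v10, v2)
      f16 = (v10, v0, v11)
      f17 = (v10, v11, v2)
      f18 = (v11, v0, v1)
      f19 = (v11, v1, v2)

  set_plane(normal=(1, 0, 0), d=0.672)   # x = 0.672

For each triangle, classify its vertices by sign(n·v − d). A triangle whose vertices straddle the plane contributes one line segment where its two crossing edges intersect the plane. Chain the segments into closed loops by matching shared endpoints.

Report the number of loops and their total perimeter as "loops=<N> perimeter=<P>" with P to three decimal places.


loops=1 perimeter=4.134

Straddling triangles (8 of 20):
  (v1,v0,v3) [+-+] → (0.672, 0, 0)–(0.672, 0.48824, 0)  len=0.4882
  (v1,v3,v2) [++-] → (0.672, 0.48824, 0.603882)–(0.672, 0, 1.0043)  len=0.6314
  (v3,v0,v4) [+--] → (0.672, 0.48824, 0)–(0.672, 0.769559, 0)  len=0.2813
  (v3,v4,v2) [+--] → (0.672, 0.769559, 0)–(0.672, 0.48824, 0.603882)  len=0.6662
  (v10,v0,v11) [--+] → (0.672, -0.48824, 0)–(0.672, -0.769559, 0)  len=0.2813
  (v10,v11,v2) [-+-] → (0.672, -0.769559, 0)–(0.672, -0.48824, 0.603882)  len=0.6662
  (v11,v0,v1) [+-+] → (0.672, -0.48824, 0)–(0.672, 0, 0)  len=0.4882
  (v11,v1,v2) [++-] → (0.672, 0, 1.0043)–(0.672, -0.48824, 0.603882)  len=0.6314

Chained into 1 loop(s):
  loop 1: 8 segments, perimeter = 4.1344
Total perimeter = 4.134


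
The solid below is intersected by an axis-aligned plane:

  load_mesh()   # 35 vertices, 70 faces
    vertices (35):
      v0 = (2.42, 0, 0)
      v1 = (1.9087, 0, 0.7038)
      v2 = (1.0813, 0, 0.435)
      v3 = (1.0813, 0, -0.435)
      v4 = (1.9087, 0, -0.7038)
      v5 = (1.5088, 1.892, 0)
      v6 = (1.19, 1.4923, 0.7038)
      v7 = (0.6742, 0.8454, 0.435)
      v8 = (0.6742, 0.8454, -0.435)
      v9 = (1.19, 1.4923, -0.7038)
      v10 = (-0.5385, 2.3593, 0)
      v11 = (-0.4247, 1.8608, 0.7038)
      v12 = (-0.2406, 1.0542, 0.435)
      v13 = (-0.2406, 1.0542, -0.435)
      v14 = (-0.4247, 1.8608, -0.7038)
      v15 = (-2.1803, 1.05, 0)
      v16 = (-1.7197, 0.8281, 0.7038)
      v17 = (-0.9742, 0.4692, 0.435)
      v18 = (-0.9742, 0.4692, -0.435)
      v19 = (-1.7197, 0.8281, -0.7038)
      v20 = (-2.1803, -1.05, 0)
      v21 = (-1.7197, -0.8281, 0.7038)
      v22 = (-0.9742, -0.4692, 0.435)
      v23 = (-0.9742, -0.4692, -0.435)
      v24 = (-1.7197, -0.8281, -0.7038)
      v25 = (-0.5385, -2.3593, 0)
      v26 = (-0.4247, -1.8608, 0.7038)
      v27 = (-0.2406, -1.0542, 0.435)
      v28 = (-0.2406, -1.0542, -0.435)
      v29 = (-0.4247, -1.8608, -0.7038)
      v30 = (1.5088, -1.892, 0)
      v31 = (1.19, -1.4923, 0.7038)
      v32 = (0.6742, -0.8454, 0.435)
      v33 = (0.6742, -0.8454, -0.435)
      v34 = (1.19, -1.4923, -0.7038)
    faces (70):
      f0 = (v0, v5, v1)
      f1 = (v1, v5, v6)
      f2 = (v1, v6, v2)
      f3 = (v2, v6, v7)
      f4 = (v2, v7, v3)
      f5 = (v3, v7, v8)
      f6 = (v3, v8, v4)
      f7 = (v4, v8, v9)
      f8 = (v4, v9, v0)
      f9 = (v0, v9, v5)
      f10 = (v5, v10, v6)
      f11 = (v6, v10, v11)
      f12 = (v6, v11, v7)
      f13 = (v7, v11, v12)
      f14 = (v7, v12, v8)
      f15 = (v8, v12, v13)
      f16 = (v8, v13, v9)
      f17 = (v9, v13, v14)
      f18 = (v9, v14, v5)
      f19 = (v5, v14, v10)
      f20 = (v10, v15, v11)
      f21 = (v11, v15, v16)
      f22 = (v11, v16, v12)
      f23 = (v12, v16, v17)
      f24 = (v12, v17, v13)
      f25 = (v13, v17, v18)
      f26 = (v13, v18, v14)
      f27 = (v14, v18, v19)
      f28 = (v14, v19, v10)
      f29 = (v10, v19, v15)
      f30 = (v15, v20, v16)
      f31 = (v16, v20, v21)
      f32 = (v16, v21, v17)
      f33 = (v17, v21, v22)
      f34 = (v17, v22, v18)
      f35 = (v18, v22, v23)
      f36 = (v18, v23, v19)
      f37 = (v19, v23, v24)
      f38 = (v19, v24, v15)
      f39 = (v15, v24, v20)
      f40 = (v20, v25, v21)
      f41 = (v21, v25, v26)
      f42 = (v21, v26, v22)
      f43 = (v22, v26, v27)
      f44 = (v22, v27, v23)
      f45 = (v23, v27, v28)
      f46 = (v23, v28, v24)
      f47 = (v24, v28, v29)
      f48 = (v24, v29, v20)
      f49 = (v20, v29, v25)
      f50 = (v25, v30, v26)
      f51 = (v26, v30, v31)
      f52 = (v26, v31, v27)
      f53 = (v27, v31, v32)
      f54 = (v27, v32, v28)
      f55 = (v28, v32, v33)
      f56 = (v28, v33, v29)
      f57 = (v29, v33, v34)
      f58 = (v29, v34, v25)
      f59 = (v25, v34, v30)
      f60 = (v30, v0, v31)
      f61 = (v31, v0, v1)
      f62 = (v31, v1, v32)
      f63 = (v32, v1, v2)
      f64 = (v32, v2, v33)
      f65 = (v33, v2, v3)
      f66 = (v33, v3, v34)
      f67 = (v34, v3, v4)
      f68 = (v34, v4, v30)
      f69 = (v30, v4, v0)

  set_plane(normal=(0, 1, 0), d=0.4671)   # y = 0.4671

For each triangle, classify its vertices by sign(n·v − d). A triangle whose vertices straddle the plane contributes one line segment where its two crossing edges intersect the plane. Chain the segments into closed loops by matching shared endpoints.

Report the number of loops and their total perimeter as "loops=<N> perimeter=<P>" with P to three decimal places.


Straddling triangles (20 of 70):
  (v0,v5,v1) [-+-] → (2.19504, 0.4671, 0)–(1.80997, 0.4671, 0.530045)  len=0.6552
  (v1,v5,v6) [-++] → (1.80997, 0.4671, 0.530045)–(1.68374, 0.4671, 0.7038)  len=0.2148
  (v1,v6,v2) [-+-] → (1.68374, 0.4671, 0.7038)–(1.11532, 0.4671, 0.519136)  len=0.5977
  (v2,v6,v7) [-++] → (1.11532, 0.4671, 0.519136)–(0.856369, 0.4671, 0.435)  len=0.2723
  (v2,v7,v3) [-+-] → (0.856369, 0.4671, 0.435)–(0.856369, 0.4671, 0.045692)  len=0.3893
  (v3,v7,v8) [-++] → (0.856369, 0.4671, 0.045692)–(0.856369, 0.4671, -0.435)  len=0.4807
  (v3,v8,v4) [-+-] → (0.856369, 0.4671, -0.435)–(1.22661, 0.4671, -0.555283)  len=0.3893
  (v4,v8,v9) [-++] → (1.22661, 0.4671, -0.555283)–(1.68374, 0.4671, -0.7038)  len=0.4806
  (v4,v9,v0) [-+-] → (1.68374, 0.4671, -0.7038)–(2.035, 0.4671, -0.220294)  len=0.5976
  (v0,v9,v5) [-++] → (2.035, 0.4671, -0.220294)–(2.19504, 0.4671, 0)  len=0.2723
  (v15,v20,v16) [+-+] → (-2.1803, 0.4671, 0)–(-1.80823, 0.4671, 0.568519)  len=0.6794
  (v16,v20,v21) [+--] → (-1.80823, 0.4671, 0.568519)–(-1.7197, 0.4671, 0.7038)  len=0.1617
  (v16,v21,v17) [+-+] → (-1.7197, 0.4671, 0.7038)–(-0.975407, 0.4671, 0.435435)  len=0.7912
  (v17,v21,v22) [+--] → (-0.975407, 0.4671, 0.435435)–(-0.9742, 0.4671, 0.435)  len=0.0013
  (v17,v22,v18) [+-+] → (-0.9742, 0.4671, 0.435)–(-0.9742, 0.4671, -0.433053)  len=0.8681
  (v18,v22,v23) [+--] → (-0.9742, 0.4671, -0.433053)–(-0.9742, 0.4671, -0.435)  len=0.0019
  (v18,v23,v19) [+-+] → (-0.9742, 0.4671, -0.435)–(-1.51225, 0.4671, -0.629001)  len=0.5720
  (v19,v23,v24) [+--] → (-1.51225, 0.4671, -0.629001)–(-1.7197, 0.4671, -0.7038)  len=0.2205
  (v19,v24,v15) [+-+] → (-1.7197, 0.4671, -0.7038)–(-2.03735, 0.4671, -0.218436)  len=0.5801
  (v15,v24,v20) [+--] → (-2.03735, 0.4671, -0.218436)–(-2.1803, 0.4671, 0)  len=0.2611

Chained into 2 loop(s):
  loop 1: 10 segments, perimeter = 4.3497
  loop 2: 10 segments, perimeter = 4.1372
Total perimeter = 8.487

loops=2 perimeter=8.487


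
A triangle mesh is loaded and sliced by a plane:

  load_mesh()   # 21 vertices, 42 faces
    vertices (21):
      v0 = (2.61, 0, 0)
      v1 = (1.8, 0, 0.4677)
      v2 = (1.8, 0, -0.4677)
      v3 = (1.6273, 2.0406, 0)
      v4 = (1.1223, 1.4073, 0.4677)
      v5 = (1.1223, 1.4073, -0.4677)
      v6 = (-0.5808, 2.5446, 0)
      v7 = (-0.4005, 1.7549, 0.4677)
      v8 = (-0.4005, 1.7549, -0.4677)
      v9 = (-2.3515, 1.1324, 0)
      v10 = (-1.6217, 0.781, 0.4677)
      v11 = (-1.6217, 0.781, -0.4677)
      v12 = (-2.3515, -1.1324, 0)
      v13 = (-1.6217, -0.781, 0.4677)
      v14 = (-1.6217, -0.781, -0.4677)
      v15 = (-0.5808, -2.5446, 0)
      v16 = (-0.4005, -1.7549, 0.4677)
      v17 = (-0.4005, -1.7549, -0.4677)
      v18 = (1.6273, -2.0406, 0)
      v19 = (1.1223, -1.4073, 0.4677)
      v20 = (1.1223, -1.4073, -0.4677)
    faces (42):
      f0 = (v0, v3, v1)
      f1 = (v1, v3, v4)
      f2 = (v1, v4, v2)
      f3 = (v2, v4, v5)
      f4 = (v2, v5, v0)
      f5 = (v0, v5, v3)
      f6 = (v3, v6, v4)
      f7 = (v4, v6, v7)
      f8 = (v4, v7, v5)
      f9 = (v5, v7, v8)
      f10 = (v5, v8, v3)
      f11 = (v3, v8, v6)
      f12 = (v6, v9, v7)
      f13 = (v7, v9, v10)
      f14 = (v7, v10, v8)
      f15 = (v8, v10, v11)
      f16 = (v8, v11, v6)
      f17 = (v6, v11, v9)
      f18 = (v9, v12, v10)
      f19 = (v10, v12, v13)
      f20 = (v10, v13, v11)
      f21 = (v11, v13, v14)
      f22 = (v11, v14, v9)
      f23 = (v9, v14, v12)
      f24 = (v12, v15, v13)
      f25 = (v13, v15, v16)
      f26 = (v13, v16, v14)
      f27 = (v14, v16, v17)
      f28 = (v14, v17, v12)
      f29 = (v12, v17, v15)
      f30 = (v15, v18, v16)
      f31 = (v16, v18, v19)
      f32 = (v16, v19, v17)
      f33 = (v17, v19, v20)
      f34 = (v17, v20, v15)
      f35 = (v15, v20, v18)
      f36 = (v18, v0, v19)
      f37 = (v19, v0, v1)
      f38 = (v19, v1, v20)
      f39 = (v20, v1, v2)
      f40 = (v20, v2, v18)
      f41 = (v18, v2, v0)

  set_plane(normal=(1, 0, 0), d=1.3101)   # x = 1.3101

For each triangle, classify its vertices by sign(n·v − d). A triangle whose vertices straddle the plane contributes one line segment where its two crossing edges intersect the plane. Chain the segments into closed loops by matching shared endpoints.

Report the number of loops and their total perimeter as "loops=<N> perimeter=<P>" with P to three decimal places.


Straddling triangles (16 of 42):
  (v1,v3,v4) [++-] → (1.3101, 1.64281, 0.293771)–(1.3101, 1.01732, 0.4677)  len=0.6492
  (v1,v4,v2) [+-+] → (1.3101, 1.01732, 0.4677)–(1.3101, 1.01732, 0.208488)  len=0.2592
  (v2,v4,v5) [+--] → (1.3101, 1.01732, 0.208488)–(1.3101, 1.01732, -0.4677)  len=0.6762
  (v2,v5,v0) [+-+] → (1.3101, 1.01732, -0.4677)–(1.3101, 1.22965, -0.40866)  len=0.2204
  (v0,v5,v3) [+-+] → (1.3101, 1.22965, -0.40866)–(1.3101, 1.64281, -0.293771)  len=0.4288
  (v3,v6,v4) [+--] → (1.3101, 2.113, 0)–(1.3101, 1.64281, 0.293771)  len=0.5544
  (v5,v8,v3) [--+] → (1.3101, 1.99591, -0.0731603)–(1.3101, 1.64281, -0.293771)  len=0.4163
  (v3,v8,v6) [+--] → (1.3101, 1.99591, -0.0731603)–(1.3101, 2.113, 0)  len=0.1381
  (v15,v18,v16) [-+-] → (1.3101, -2.113, 0)–(1.3101, -1.99591, 0.0731603)  len=0.1381
  (v16,v18,v19) [-+-] → (1.3101, -1.99591, 0.0731603)–(1.3101, -1.64281, 0.293771)  len=0.4163
  (v15,v20,v18) [--+] → (1.3101, -1.64281, -0.293771)–(1.3101, -2.113, 0)  len=0.5544
  (v18,v0,v19) [++-] → (1.3101, -1.22965, 0.40866)–(1.3101, -1.64281, 0.293771)  len=0.4288
  (v19,v0,v1) [-++] → (1.3101, -1.22965, 0.40866)–(1.3101, -1.01732, 0.4677)  len=0.2204
  (v19,v1,v20) [-+-] → (1.3101, -1.01732, 0.4677)–(1.3101, -1.01732, -0.208488)  len=0.6762
  (v20,v1,v2) [-++] → (1.3101, -1.01732, -0.208488)–(1.3101, -1.01732, -0.4677)  len=0.2592
  (v20,v2,v18) [-++] → (1.3101, -1.01732, -0.4677)–(1.3101, -1.64281, -0.293771)  len=0.6492

Chained into 2 loop(s):
  loop 1: 8 segments, perimeter = 3.3427
  loop 2: 8 segments, perimeter = 3.3427
Total perimeter = 6.685

loops=2 perimeter=6.685


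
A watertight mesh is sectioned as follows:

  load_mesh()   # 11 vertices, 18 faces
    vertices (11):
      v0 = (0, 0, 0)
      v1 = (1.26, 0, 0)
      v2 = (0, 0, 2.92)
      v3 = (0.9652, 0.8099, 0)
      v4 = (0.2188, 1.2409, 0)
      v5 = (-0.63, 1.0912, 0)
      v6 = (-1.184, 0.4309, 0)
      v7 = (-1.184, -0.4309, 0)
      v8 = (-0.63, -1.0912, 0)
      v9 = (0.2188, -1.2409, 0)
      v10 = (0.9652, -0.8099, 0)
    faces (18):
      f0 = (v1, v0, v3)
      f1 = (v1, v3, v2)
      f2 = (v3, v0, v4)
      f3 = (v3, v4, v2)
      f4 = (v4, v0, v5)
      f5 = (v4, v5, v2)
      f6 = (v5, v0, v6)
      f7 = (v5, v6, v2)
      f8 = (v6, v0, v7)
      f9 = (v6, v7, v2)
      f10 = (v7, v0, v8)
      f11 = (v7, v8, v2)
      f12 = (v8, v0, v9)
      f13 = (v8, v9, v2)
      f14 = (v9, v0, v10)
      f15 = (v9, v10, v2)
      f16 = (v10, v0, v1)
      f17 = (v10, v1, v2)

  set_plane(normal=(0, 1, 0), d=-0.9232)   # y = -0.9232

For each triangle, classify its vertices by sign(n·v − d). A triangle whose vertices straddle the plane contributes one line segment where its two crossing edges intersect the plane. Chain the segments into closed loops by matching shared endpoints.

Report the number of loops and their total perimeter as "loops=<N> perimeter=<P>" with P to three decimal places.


Straddling triangles (6 of 18):
  (v7,v0,v8) [++-] → (-0.533006, -0.9232, 0)–(-0.770954, -0.9232, 0)  len=0.2379
  (v7,v8,v2) [+-+] → (-0.770954, -0.9232, 0)–(-0.533006, -0.9232, 0.44956)  len=0.5086
  (v8,v0,v9) [-+-] → (-0.533006, -0.9232, 0)–(0.162782, -0.9232, 0)  len=0.6958
  (v8,v9,v2) [--+] → (0.162782, -0.9232, 0.74759)–(-0.533006, -0.9232, 0.44956)  len=0.7569
  (v9,v0,v10) [-++] → (0.162782, -0.9232, 0)–(0.768989, -0.9232, 0)  len=0.6062
  (v9,v10,v2) [-++] → (0.768989, -0.9232, 0)–(0.162782, -0.9232, 0.74759)  len=0.9625

Chained into 1 loop(s):
  loop 1: 6 segments, perimeter = 3.7680
Total perimeter = 3.768

loops=1 perimeter=3.768


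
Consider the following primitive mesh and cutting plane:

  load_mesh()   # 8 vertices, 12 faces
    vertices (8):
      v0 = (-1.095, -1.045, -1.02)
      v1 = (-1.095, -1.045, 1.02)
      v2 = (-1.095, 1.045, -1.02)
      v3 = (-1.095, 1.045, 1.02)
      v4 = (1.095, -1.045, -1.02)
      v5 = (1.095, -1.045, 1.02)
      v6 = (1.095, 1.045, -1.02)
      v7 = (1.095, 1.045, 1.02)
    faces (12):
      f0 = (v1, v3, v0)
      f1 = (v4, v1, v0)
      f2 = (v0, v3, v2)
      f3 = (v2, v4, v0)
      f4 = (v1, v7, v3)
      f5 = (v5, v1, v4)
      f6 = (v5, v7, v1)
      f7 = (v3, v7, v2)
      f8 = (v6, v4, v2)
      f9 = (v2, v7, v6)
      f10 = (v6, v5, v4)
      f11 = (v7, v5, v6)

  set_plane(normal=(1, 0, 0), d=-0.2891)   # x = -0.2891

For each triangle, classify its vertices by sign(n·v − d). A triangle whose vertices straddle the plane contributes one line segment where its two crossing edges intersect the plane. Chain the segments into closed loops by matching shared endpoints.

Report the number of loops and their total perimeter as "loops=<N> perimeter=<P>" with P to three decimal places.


Straddling triangles (8 of 12):
  (v4,v1,v0) [+--] → (-0.2891, -1.045, 0.269299)–(-0.2891, -1.045, -1.02)  len=1.2893
  (v2,v4,v0) [-+-] → (-0.2891, 0.275899, -1.02)–(-0.2891, -1.045, -1.02)  len=1.3209
  (v1,v7,v3) [-+-] → (-0.2891, -0.275899, 1.02)–(-0.2891, 1.045, 1.02)  len=1.3209
  (v5,v1,v4) [+-+] → (-0.2891, -1.045, 1.02)–(-0.2891, -1.045, 0.269299)  len=0.7507
  (v5,v7,v1) [++-] → (-0.2891, -0.275899, 1.02)–(-0.2891, -1.045, 1.02)  len=0.7691
  (v3,v7,v2) [-+-] → (-0.2891, 1.045, 1.02)–(-0.2891, 1.045, -0.269299)  len=1.2893
  (v6,v4,v2) [++-] → (-0.2891, 0.275899, -1.02)–(-0.2891, 1.045, -1.02)  len=0.7691
  (v2,v7,v6) [-++] → (-0.2891, 1.045, -0.269299)–(-0.2891, 1.045, -1.02)  len=0.7507

Chained into 1 loop(s):
  loop 1: 8 segments, perimeter = 8.2600
Total perimeter = 8.260

loops=1 perimeter=8.260


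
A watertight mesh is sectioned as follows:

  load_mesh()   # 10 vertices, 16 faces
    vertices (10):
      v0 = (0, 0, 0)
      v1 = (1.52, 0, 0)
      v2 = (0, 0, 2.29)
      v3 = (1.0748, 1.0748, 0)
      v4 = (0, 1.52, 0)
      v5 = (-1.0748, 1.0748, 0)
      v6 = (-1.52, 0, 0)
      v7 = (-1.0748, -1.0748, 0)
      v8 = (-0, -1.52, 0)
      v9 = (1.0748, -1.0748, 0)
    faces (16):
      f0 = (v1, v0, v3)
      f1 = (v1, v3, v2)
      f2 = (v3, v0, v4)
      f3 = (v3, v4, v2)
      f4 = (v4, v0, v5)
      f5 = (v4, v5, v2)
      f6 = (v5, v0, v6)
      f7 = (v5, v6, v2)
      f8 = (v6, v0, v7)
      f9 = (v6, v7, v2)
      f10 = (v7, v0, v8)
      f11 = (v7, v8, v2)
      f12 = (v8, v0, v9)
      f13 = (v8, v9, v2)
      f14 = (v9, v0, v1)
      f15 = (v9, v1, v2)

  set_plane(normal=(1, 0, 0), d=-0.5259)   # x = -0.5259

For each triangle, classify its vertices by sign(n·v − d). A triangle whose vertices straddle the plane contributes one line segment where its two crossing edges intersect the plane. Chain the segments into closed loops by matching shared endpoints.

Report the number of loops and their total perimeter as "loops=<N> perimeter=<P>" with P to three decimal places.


loops=1 perimeter=6.651

Straddling triangles (8 of 16):
  (v4,v0,v5) [++-] → (-0.5259, 0.5259, 0)–(-0.5259, 1.30216, 0)  len=0.7763
  (v4,v5,v2) [+-+] → (-0.5259, 1.30216, 0)–(-0.5259, 0.5259, 1.1695)  len=1.4037
  (v5,v0,v6) [-+-] → (-0.5259, 0.5259, 0)–(-0.5259, 0, 0)  len=0.5259
  (v5,v6,v2) [--+] → (-0.5259, 0, 1.49769)–(-0.5259, 0.5259, 1.1695)  len=0.6199
  (v6,v0,v7) [-+-] → (-0.5259, 0, 0)–(-0.5259, -0.5259, 0)  len=0.5259
  (v6,v7,v2) [--+] → (-0.5259, -0.5259, 1.1695)–(-0.5259, 0, 1.49769)  len=0.6199
  (v7,v0,v8) [-++] → (-0.5259, -0.5259, 0)–(-0.5259, -1.30216, 0)  len=0.7763
  (v7,v8,v2) [-++] → (-0.5259, -1.30216, 0)–(-0.5259, -0.5259, 1.1695)  len=1.4037

Chained into 1 loop(s):
  loop 1: 8 segments, perimeter = 6.6515
Total perimeter = 6.651


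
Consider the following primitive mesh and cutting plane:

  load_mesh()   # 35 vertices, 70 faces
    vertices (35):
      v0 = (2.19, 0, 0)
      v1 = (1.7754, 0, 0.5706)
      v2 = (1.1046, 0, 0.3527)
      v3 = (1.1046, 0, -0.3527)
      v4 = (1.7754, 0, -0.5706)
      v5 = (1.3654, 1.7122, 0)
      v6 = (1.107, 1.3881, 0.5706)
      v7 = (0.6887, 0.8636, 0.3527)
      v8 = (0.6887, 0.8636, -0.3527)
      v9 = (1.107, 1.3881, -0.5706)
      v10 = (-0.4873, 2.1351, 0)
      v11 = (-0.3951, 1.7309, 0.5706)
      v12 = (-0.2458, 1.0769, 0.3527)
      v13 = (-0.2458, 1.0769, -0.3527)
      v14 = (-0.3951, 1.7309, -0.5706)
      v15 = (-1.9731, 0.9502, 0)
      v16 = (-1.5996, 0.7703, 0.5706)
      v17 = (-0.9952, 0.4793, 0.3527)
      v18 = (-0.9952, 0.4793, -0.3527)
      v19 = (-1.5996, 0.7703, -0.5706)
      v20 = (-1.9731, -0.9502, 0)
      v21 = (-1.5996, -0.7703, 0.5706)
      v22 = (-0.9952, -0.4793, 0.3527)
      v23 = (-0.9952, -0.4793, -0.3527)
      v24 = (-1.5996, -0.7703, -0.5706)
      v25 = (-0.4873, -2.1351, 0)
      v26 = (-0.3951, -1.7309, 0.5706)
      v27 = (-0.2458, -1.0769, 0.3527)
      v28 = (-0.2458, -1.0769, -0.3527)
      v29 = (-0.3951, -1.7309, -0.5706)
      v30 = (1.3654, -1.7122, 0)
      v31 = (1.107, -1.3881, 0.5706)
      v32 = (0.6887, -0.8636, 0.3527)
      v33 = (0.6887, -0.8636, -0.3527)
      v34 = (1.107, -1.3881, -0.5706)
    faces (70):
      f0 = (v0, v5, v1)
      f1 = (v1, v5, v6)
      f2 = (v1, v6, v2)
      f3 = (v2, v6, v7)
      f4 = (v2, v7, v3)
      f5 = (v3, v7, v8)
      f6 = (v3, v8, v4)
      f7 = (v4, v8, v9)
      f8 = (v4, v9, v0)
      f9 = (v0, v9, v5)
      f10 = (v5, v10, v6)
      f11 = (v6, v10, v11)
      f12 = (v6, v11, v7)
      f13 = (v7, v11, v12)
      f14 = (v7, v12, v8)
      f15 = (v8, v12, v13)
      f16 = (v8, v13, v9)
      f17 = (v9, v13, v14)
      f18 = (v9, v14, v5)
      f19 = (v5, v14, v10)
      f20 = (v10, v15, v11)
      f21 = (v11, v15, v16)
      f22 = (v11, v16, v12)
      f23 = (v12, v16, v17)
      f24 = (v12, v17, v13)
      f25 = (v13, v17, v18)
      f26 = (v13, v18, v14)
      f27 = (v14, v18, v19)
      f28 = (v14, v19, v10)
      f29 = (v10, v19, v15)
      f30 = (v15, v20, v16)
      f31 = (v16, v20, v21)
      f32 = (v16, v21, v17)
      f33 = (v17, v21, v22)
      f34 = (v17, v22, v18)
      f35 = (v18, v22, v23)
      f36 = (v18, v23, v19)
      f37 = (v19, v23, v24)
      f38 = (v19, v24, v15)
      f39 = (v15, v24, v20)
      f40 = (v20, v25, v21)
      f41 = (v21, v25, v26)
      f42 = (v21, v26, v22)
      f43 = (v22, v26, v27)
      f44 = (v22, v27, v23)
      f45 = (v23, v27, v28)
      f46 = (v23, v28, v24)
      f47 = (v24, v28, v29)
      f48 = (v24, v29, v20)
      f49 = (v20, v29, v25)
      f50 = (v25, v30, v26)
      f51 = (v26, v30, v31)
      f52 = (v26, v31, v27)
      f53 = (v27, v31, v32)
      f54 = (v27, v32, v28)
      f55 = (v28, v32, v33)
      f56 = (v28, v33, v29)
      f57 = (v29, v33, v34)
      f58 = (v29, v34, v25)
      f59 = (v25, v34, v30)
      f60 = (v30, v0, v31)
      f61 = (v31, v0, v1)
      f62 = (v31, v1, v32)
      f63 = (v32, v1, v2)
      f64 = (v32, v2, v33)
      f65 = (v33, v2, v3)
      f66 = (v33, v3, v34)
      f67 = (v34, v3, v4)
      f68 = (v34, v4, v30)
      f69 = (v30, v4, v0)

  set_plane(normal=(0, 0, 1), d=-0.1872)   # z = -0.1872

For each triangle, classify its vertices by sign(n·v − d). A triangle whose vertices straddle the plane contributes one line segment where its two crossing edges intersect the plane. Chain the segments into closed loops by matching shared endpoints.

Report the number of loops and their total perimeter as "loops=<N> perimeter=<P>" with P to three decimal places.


loops=2 perimeter=19.186

Straddling triangles (28 of 70):
  (v2,v7,v3) [++-] → (1.00702, 0.202617, -0.1872)–(1.1046, 0, -0.1872)  len=0.2249
  (v3,v7,v8) [-+-] → (1.00702, 0.202617, -0.1872)–(0.6887, 0.8636, -0.1872)  len=0.7336
  (v4,v9,v0) [--+] → (1.83469, 0.455402, -0.1872)–(2.05398, 0, -0.1872)  len=0.5054
  (v0,v9,v5) [+-+] → (1.83469, 0.455402, -0.1872)–(1.28063, 1.60587, -0.1872)  len=1.2769
  (v7,v12,v8) [++-] → (0.469449, 0.913644, -0.1872)–(0.6887, 0.8636, -0.1872)  len=0.2249
  (v8,v12,v13) [-+-] → (0.469449, 0.913644, -0.1872)–(-0.2458, 1.0769, -0.1872)  len=0.7336
  (v9,v14,v5) [--+] → (0.787823, 1.71834, -0.1872)–(1.28063, 1.60587, -0.1872)  len=0.5055
  (v5,v14,v10) [+-+] → (0.787823, 1.71834, -0.1872)–(-0.457051, 2.00249, -0.1872)  len=1.2769
  (v12,v17,v13) [++-] → (-0.421623, 0.936692, -0.1872)–(-0.2458, 1.0769, -0.1872)  len=0.2249
  (v13,v17,v18) [-+-] → (-0.421623, 0.936692, -0.1872)–(-0.9952, 0.4793, -0.1872)  len=0.7336
  (v14,v19,v10) [--+] → (-0.852219, 1.68734, -0.1872)–(-0.457051, 2.00249, -0.1872)  len=0.5054
  (v10,v19,v15) [+-+] → (-0.852219, 1.68734, -0.1872)–(-1.85056, 0.891179, -0.1872)  len=1.2769
  (v17,v22,v18) [++-] → (-0.9952, 0.254395, -0.1872)–(-0.9952, 0.4793, -0.1872)  len=0.2249
  (v18,v22,v23) [-+-] → (-0.9952, 0.254395, -0.1872)–(-0.9952, -0.4793, -0.1872)  len=0.7337
  (v19,v24,v15) [--+] → (-1.85056, 0.385746, -0.1872)–(-1.85056, 0.891179, -0.1872)  len=0.5054
  (v15,v24,v20) [+-+] → (-1.85056, 0.385746, -0.1872)–(-1.85056, -0.891179, -0.1872)  len=1.2769
  (v22,v27,v23) [++-] → (-0.819377, -0.619508, -0.1872)–(-0.9952, -0.4793, -0.1872)  len=0.2249
  (v23,v27,v28) [-+-] → (-0.819377, -0.619508, -0.1872)–(-0.2458, -1.0769, -0.1872)  len=0.7336
  (v24,v29,v20) [--+] → (-1.4554, -1.20633, -0.1872)–(-1.85056, -0.891179, -0.1872)  len=0.5054
  (v20,v29,v25) [+-+] → (-1.4554, -1.20633, -0.1872)–(-0.457051, -2.00249, -0.1872)  len=1.2769
  (v27,v32,v28) [++-] → (-0.0265489, -1.02686, -0.1872)–(-0.2458, -1.0769, -0.1872)  len=0.2249
  (v28,v32,v33) [-+-] → (-0.0265489, -1.02686, -0.1872)–(0.6887, -0.8636, -0.1872)  len=0.7336
  (v29,v34,v25) [--+] → (0.0357511, -1.89003, -0.1872)–(-0.457051, -2.00249, -0.1872)  len=0.5055
  (v25,v34,v30) [+-+] → (0.0357511, -1.89003, -0.1872)–(1.28063, -1.60587, -0.1872)  len=1.2769
  (v32,v2,v33) [++-] → (0.786278, -0.660983, -0.1872)–(0.6887, -0.8636, -0.1872)  len=0.2249
  (v33,v2,v3) [-+-] → (0.786278, -0.660983, -0.1872)–(1.1046, 0, -0.1872)  len=0.7336
  (v34,v4,v30) [--+] → (1.49991, -1.15047, -0.1872)–(1.28063, -1.60587, -0.1872)  len=0.5054
  (v30,v4,v0) [+-+] → (1.49991, -1.15047, -0.1872)–(2.05398, 0, -0.1872)  len=1.2769

Chained into 2 loop(s):
  loop 1: 14 segments, perimeter = 6.7097
  loop 2: 14 segments, perimeter = 12.4766
Total perimeter = 19.186


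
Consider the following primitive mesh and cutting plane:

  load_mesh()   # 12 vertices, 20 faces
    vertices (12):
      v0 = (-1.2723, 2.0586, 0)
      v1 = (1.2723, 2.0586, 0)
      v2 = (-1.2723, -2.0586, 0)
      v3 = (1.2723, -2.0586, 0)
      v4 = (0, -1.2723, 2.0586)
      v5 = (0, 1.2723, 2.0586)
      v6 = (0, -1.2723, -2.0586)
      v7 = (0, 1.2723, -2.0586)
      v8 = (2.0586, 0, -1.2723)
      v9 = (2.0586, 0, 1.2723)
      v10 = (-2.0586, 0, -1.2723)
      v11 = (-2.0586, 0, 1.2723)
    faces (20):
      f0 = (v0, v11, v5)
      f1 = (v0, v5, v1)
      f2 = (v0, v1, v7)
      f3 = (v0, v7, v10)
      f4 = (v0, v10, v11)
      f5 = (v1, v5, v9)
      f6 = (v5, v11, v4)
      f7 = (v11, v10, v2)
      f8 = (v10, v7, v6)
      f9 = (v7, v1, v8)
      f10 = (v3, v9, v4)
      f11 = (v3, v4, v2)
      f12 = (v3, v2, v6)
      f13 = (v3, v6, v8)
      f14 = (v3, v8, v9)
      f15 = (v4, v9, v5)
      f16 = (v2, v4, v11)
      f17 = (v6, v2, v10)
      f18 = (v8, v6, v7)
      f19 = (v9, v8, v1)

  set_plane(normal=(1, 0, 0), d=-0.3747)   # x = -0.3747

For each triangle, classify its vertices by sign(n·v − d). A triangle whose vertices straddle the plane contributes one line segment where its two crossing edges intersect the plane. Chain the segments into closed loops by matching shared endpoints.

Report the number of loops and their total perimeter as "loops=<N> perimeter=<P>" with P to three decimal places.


loops=1 perimeter=13.002

Straddling triangles (10 of 20):
  (v0,v11,v5) [--+] → (-0.3747, 1.04072, 1.91548)–(-0.3747, 1.50387, 1.45233)  len=0.6550
  (v0,v5,v1) [-++] → (-0.3747, 1.50387, 1.45233)–(-0.3747, 2.0586, 0)  len=1.5547
  (v0,v1,v7) [-++] → (-0.3747, 2.0586, 0)–(-0.3747, 1.50387, -1.45233)  len=1.5547
  (v0,v7,v10) [-+-] → (-0.3747, 1.50387, -1.45233)–(-0.3747, 1.04072, -1.91548)  len=0.6550
  (v5,v11,v4) [+-+] → (-0.3747, 1.04072, 1.91548)–(-0.3747, -1.04072, 1.91548)  len=2.0814
  (v10,v7,v6) [-++] → (-0.3747, 1.04072, -1.91548)–(-0.3747, -1.04072, -1.91548)  len=2.0814
  (v3,v4,v2) [++-] → (-0.3747, -1.50387, 1.45233)–(-0.3747, -2.0586, 0)  len=1.5547
  (v3,v2,v6) [+-+] → (-0.3747, -2.0586, 0)–(-0.3747, -1.50387, -1.45233)  len=1.5547
  (v2,v4,v11) [-+-] → (-0.3747, -1.50387, 1.45233)–(-0.3747, -1.04072, 1.91548)  len=0.6550
  (v6,v2,v10) [+--] → (-0.3747, -1.50387, -1.45233)–(-0.3747, -1.04072, -1.91548)  len=0.6550

Chained into 1 loop(s):
  loop 1: 10 segments, perimeter = 13.0015
Total perimeter = 13.002


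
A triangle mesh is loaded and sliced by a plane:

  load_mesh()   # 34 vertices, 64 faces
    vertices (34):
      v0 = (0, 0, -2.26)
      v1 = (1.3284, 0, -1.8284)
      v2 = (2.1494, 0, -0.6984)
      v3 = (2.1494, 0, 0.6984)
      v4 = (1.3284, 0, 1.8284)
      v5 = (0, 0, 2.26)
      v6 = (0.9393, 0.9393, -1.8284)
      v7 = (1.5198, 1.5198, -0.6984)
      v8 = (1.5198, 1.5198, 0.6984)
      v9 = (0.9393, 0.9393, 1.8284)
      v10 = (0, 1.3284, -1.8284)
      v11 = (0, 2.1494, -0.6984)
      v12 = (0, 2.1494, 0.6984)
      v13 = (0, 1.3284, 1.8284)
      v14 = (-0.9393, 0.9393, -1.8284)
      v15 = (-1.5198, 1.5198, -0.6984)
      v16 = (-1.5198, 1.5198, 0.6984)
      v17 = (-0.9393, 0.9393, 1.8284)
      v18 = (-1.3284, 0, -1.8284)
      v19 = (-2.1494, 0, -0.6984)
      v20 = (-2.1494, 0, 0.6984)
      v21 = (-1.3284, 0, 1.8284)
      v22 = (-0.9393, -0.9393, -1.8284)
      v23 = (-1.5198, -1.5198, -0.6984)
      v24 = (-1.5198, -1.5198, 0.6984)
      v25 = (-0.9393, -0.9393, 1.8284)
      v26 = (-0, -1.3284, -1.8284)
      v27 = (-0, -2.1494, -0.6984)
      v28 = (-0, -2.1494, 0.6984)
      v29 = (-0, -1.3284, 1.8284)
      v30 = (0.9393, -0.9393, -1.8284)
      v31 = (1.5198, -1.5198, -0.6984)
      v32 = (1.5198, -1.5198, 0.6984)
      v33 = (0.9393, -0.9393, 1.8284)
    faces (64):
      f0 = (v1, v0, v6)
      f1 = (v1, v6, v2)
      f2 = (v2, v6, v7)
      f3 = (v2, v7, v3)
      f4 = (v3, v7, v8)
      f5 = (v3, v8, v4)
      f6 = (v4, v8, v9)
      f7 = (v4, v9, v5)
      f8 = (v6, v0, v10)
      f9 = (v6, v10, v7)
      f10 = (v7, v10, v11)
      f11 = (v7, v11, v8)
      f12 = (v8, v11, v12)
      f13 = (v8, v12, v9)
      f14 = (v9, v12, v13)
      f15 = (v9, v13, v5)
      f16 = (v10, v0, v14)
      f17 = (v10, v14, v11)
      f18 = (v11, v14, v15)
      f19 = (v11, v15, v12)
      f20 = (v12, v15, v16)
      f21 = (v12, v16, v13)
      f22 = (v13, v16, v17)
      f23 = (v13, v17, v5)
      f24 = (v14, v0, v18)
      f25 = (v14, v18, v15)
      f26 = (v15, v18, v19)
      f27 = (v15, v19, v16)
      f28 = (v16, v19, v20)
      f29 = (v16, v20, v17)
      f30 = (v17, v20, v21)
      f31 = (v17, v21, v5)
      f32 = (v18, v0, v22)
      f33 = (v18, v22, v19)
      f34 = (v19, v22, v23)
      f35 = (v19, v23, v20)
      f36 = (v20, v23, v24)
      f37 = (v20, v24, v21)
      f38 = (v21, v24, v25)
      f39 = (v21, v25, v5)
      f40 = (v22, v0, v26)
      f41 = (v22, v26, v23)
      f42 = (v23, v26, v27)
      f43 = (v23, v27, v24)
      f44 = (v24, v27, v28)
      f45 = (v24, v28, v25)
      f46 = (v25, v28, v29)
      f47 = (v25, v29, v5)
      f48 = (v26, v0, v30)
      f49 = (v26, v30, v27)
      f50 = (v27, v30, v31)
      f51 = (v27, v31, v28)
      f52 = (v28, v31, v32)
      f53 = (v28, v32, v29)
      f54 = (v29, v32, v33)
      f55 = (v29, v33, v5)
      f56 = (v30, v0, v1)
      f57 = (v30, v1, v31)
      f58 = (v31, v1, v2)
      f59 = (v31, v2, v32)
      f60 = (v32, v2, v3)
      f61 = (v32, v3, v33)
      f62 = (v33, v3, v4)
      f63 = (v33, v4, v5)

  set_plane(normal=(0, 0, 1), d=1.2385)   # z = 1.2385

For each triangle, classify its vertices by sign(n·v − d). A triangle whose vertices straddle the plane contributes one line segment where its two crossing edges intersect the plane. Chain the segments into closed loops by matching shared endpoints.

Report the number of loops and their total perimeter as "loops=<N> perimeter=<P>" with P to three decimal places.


Straddling triangles (16 of 64):
  (v3,v8,v4) [--+] → (1.42832, 0.793389, 1.2385)–(1.75699, 0, 1.2385)  len=0.8588
  (v4,v8,v9) [+-+] → (1.42832, 0.793389, 1.2385)–(1.24234, 1.24234, 1.2385)  len=0.4859
  (v8,v12,v9) [--+] → (0.448952, 1.57102, 1.2385)–(1.24234, 1.24234, 1.2385)  len=0.8588
  (v9,v12,v13) [+-+] → (0.448952, 1.57102, 1.2385)–(0, 1.75699, 1.2385)  len=0.4859
  (v12,v16,v13) [--+] → (-0.793389, 1.42832, 1.2385)–(0, 1.75699, 1.2385)  len=0.8588
  (v13,v16,v17) [+-+] → (-0.793389, 1.42832, 1.2385)–(-1.24234, 1.24234, 1.2385)  len=0.4859
  (v16,v20,v17) [--+] → (-1.57102, 0.448952, 1.2385)–(-1.24234, 1.24234, 1.2385)  len=0.8588
  (v17,v20,v21) [+-+] → (-1.57102, 0.448952, 1.2385)–(-1.75699, 0, 1.2385)  len=0.4859
  (v20,v24,v21) [--+] → (-1.42832, -0.793389, 1.2385)–(-1.75699, 0, 1.2385)  len=0.8588
  (v21,v24,v25) [+-+] → (-1.42832, -0.793389, 1.2385)–(-1.24234, -1.24234, 1.2385)  len=0.4859
  (v24,v28,v25) [--+] → (-0.448952, -1.57102, 1.2385)–(-1.24234, -1.24234, 1.2385)  len=0.8588
  (v25,v28,v29) [+-+] → (-0.448952, -1.57102, 1.2385)–(0, -1.75699, 1.2385)  len=0.4859
  (v28,v32,v29) [--+] → (0.793389, -1.42832, 1.2385)–(0, -1.75699, 1.2385)  len=0.8588
  (v29,v32,v33) [+-+] → (0.793389, -1.42832, 1.2385)–(1.24234, -1.24234, 1.2385)  len=0.4859
  (v32,v3,v33) [--+] → (1.57102, -0.448952, 1.2385)–(1.24234, -1.24234, 1.2385)  len=0.8588
  (v33,v3,v4) [+-+] → (1.57102, -0.448952, 1.2385)–(1.75699, 0, 1.2385)  len=0.4859

Chained into 1 loop(s):
  loop 1: 16 segments, perimeter = 10.7578
Total perimeter = 10.758

loops=1 perimeter=10.758
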